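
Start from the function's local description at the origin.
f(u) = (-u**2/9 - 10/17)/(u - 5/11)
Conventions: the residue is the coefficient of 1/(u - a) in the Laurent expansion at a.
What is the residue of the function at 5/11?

At the order-1 pole 5/11 set g(u) = (u - (5/11))*f(u) = -u**2/9 - 10/17.
Simple pole: residue = g(a) at a = 5/11, which is -11315/18513.

The residue is -11315/18513.


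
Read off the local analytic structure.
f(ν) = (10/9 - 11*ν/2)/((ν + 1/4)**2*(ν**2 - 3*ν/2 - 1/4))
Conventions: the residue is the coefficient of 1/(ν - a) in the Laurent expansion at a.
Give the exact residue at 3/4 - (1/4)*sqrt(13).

The factor ν**2 - 3*ν/2 - 1/4 splits as (ν - a)(ν - a') with a = 3/4 - (1/4)*sqrt(13), a' = 3/4 + (1/4)*sqrt(13). At the order-1 pole a set g(ν) = (ν - a)*f(ν) = [(10/9 - 11*ν/2)/(ν + 1/4)**2] / (ν - a').
Simple pole: residue = g(a) at a = 3/4 - (1/4)*sqrt(13), which is -4540/81 - (16012/1053)*sqrt(13).

The residue is -4540/81 - (16012/1053)*sqrt(13).


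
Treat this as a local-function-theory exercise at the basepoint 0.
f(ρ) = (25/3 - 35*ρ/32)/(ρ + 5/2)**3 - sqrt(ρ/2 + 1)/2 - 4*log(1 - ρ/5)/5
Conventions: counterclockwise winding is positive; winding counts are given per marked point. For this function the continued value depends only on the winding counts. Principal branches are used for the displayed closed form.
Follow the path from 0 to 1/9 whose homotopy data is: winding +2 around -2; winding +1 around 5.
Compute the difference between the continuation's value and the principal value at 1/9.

The rational part is single-valued and drops out of the difference; each branch term changes only by its own monodromy.
(-4/5)*log(1 - ρ/(5)): each positive loop around 5 adds 2*pi*i to the log, so winding +1 contributes (-4/5)*(1)*2*pi*i = -(8/5)*pi*i.
(-1/2)*sqrt(1 - ρ/(-2)): winding +2 is even, the square root returns to the same sheet, contribution 0.
Summing the contributions at ρ = 1/9 gives -(8/5)*pi*i.

Continued minus principal equals -(8/5)*pi*i.


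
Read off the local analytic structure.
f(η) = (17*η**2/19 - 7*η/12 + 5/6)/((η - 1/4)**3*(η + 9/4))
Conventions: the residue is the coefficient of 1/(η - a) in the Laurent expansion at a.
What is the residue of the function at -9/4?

At the order-1 pole -9/4 set g(η) = (η - (-9/4))*f(η) = (17*η**2/19 - 7*η/12 + 5/6)/(η - 1/4)**3.
Simple pole: residue = g(a) at a = -9/4, which is -3044/7125.

The residue is -3044/7125.


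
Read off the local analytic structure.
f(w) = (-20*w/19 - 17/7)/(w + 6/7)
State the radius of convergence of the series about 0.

Denominator factor (w + 6/7): pole of order 1 at -6/7, modulus 6/7.
The radius of convergence is the smallest modulus among the singular points: 6/7.

The radius of convergence is 6/7.


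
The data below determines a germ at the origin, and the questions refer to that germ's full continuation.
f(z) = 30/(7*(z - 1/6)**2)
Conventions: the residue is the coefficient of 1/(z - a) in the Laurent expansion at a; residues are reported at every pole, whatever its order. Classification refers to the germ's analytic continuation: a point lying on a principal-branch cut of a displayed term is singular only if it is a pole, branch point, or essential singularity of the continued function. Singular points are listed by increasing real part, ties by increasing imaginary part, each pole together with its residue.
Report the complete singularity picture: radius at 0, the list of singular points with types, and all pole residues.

Radius of convergence at 0: 1/6.
At 1/6: a pole of order 2; residue 0.

Denominator factor (z - 1/6)^2: pole of order 2 at 1/6, modulus 1/6.
The radius of convergence is the smallest modulus among the singular points: 1/6.
At the order-2 pole 1/6 set g(z) = (z - (1/6))^2*f(z) = 30/7.
Order-2 pole: residue = g'(a); g'(1/6) = 0, so the residue is 0.


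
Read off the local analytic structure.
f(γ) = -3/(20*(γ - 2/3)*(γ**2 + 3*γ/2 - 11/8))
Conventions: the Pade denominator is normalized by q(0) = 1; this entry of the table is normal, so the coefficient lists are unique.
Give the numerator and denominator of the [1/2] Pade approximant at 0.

The Pade approximant has numerator coefficients [-9/55, 54/275]; denominator coefficients [1, -417/110, 221/55].

Taylor coefficients needed (expand at 0): a_0 = -9/55, a_1 = -513/1210, a_2 = -25281/26620, a_3 = -1110753/585640.
Write the denominator as Q(γ) = 1 + q1*γ + q2*γ^2. Requiring Q*f - P = O(γ^4) with deg P <= 1 kills the coefficients of γ^2..γ^3 in Q*f:
  γ^2: a_2 + q1*a_1 + q2*a_0 = 0, i.e. -25281/26620 + (-513/1210)*q1 + (-9/55)*q2 = 0.
  γ^3: a_3 + q1*a_2 + q2*a_1 = 0, i.e. -1110753/585640 + (-25281/26620)*q1 + (-513/1210)*q2 = 0.
Solving this linear system: q1 = -417/110, q2 = 221/55.
The numerator is Q*f truncated at degree 1: P0 = a_0 = -9/55; P1 = a_1 + q1*a_0 = 54/275.


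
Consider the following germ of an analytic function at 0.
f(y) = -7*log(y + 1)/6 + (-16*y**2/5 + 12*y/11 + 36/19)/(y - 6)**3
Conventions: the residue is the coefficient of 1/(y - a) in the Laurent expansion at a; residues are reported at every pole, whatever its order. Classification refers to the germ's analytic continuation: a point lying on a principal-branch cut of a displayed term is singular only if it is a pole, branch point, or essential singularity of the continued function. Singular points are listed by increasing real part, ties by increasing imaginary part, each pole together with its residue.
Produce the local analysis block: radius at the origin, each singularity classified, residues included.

Radius of convergence at 0: 1.
At -1: a logarithmic branch point.
At 6: a pole of order 3; residue -16/5.

Denominator factor (y - 6)^3: pole of order 3 at 6, modulus 6.
Branch term (-7/6)*log(1 - y/(-1)): its argument vanishes at y = -1, a logarithmic branch point, modulus 1.
The radius of convergence is the smallest modulus among the singular points: 1.
The branch term is analytic at 6 and contributes nothing to the residue; only the rational part matters.
At the order-3 pole 6 set g(y) = (y - (6))^3*(rational part) = -16*y**2/5 + 12*y/11 + 36/19.
Order-3 pole: residue = g''(a)/2; g''(6) = -32/5, so the residue is -16/5.
List the singular points by increasing real part (a conjugate pair: the negative imaginary part first).


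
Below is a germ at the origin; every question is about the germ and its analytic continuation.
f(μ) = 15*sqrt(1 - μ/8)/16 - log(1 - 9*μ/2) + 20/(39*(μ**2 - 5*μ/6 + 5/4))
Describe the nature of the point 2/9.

The point is a logarithmic branch point.

The term (-1)*log(1 - μ/(2/9)) has argument 1 - 2/9/(2/9) = 0 at 2/9: a logarithmic (infinitely-sheeted) branch point; the remaining terms are analytic or single-valued there.


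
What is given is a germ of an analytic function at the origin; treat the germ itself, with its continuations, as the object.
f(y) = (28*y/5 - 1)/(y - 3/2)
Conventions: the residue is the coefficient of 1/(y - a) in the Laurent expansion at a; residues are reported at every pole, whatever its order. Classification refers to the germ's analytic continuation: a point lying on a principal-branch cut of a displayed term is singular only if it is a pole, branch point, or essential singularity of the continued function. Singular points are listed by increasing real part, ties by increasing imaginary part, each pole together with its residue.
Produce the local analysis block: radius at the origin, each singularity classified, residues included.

Radius of convergence at 0: 3/2.
At 3/2: a pole of order 1; residue 37/5.

Denominator factor (y - 3/2): pole of order 1 at 3/2, modulus 3/2.
The radius of convergence is the smallest modulus among the singular points: 3/2.
At the order-1 pole 3/2 set g(y) = (y - (3/2))*f(y) = 28*y/5 - 1.
Simple pole: residue = g(a) at a = 3/2, which is 37/5.


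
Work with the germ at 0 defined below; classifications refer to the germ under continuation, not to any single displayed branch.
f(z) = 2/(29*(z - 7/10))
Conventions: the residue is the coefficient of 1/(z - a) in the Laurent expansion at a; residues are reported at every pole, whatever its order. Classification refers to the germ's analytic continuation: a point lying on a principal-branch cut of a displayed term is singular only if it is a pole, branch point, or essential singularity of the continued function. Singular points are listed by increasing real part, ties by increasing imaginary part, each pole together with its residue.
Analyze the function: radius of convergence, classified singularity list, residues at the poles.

Denominator factor (z - 7/10): pole of order 1 at 7/10, modulus 7/10.
The radius of convergence is the smallest modulus among the singular points: 7/10.
At the order-1 pole 7/10 set g(z) = (z - (7/10))*f(z) = 2/29.
Simple pole: residue = g(a) at a = 7/10, which is 2/29.

Radius of convergence at 0: 7/10.
At 7/10: a pole of order 1; residue 2/29.


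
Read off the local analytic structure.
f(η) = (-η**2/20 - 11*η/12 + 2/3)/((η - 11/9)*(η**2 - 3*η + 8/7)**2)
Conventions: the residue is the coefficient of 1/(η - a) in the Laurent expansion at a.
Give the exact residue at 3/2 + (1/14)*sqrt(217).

The factor η**2 - 3*η + 8/7 splits as (η - a)(η - a') with a = 3/2 + (1/14)*sqrt(217), a' = 3/2 - (1/14)*sqrt(217). At the order-2 pole a set g(η) = (η - a)^2*f(η) = [(-η**2/20 - 11*η/12 + 2/3)/(η - 11/9)] / (η - a')^2.
Order-2 pole: residue = g'(a); g'(3/2 + (1/14)*sqrt(217)) = 424683/1705280 + (14417823/1638774080)*sqrt(217), so the residue is 424683/1705280 + (14417823/1638774080)*sqrt(217).

The residue is 424683/1705280 + (14417823/1638774080)*sqrt(217).


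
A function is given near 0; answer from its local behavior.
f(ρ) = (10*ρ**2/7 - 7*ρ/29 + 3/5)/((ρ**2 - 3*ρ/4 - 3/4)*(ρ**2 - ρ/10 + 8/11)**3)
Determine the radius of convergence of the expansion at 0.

The radius of convergence is -3/8 + (1/8)*sqrt(57).

Denominator factor (ρ**2 - ρ/10 + 8/11)^3: discriminant -3189/1100, complex-conjugate roots (1/20) + ((1/220)*sqrt(35079))*i and (1/20) - ((1/220)*sqrt(35079))*i; poles of order 3, moduli (2/11)*sqrt(22) and (2/11)*sqrt(22).
Denominator factor (ρ**2 - 3*ρ/4 - 3/4): discriminant 57/16, real irrational roots 3/8 + (1/8)*sqrt(57) and 3/8 - (1/8)*sqrt(57); poles of order 1, moduli 3/8 + (1/8)*sqrt(57) and -3/8 + (1/8)*sqrt(57).
The radius of convergence is the smallest modulus among the singular points: -3/8 + (1/8)*sqrt(57).


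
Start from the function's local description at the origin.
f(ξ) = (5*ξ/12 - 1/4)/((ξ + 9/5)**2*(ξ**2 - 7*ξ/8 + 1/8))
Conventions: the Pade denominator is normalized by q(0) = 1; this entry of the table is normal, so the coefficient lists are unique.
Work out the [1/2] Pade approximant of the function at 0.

Taylor coefficients needed (expand at 0): a_0 = -50/81, a_1 = -1900/729, a_2 = -3650/243, a_3 = -4896200/59049.
Write the denominator as Q(ξ) = 1 + q1*ξ + q2*ξ^2. Requiring Q*f - P = O(ξ^4) with deg P <= 1 kills the coefficients of ξ^2..ξ^3 in Q*f:
  ξ^2: a_2 + q1*a_1 + q2*a_0 = 0, i.e. -3650/243 + (-1900/729)*q1 + (-50/81)*q2 = 0.
  ξ^3: a_3 + q1*a_2 + q2*a_1 = 0, i.e. -4896200/59049 + (-3650/243)*q1 + (-1900/729)*q2 = 0.
Solving this linear system: q1 = -23026/4743, q2 = -163729/42687.
The numerator is Q*f truncated at degree 1: P0 = a_0 = -50/81; P1 = a_1 + q1*a_0 = 50000/128061.

The Pade approximant has numerator coefficients [-50/81, 50000/128061]; denominator coefficients [1, -23026/4743, -163729/42687].


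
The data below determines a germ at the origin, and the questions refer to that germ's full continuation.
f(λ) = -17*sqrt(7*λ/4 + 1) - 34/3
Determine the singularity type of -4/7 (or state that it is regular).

The term (-17)*sqrt(1 - λ/(-4/7)) has argument 1 - -4/7/(-4/7) = 0 at -4/7: a square-root (algebraic, two-sheeted) branch point; the remaining terms are analytic or single-valued there.

The point is an algebraic (square-root) branch point.


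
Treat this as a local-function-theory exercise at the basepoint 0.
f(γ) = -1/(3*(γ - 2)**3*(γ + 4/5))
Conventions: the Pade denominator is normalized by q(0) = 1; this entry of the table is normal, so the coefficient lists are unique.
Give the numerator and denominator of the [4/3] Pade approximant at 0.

Taylor coefficients needed (expand at 0): a_0 = 5/96, a_1 = 5/384, a_2 = 95/1536, a_3 = -25/2048, a_4 = 525/8192, a_5 = -1505/32768, a_6 = 31535/393216, a_7 = -134635/1572864.
Write the denominator as Q(γ) = 1 + q1*γ + q2*γ^2 + q3*γ^3. Requiring Q*f - P = O(γ^8) with deg P <= 4 kills the coefficients of γ^5..γ^7 in Q*f:
  γ^5: a_5 + q1*a_4 + q2*a_3 + q3*a_2 = 0, i.e. -1505/32768 + (525/8192)*q1 + (-25/2048)*q2 + (95/1536)*q3 = 0.
  γ^6: a_6 + q1*a_5 + q2*a_4 + q3*a_3 = 0, i.e. 31535/393216 + (-1505/32768)*q1 + (525/8192)*q2 + (-25/2048)*q3 = 0.
  γ^7: a_7 + q1*a_6 + q2*a_5 + q3*a_4 = 0, i.e. -134635/1572864 + (31535/393216)*q1 + (-1505/32768)*q2 + (525/8192)*q3 = 0.
Solving this linear system: q1 = 883/9828, q2 = -9307/8424, q3 = 2423/5616.
The numerator is Q*f truncated at degree 4: P0 = a_0 = 5/96; P1 = a_1 + q1*a_0 = 4175/235872; P2 = a_2 + q1*a_1 + q2*a_0 = 3875/707616; P3 = a_3 + q1*a_2 + q2*a_1 + q3*a_0 = 625/435456; P4 = a_4 + q1*a_3 + q2*a_2 + q3*a_1 = 3125/11321856.

The Pade approximant has numerator coefficients [5/96, 4175/235872, 3875/707616, 625/435456, 3125/11321856]; denominator coefficients [1, 883/9828, -9307/8424, 2423/5616].


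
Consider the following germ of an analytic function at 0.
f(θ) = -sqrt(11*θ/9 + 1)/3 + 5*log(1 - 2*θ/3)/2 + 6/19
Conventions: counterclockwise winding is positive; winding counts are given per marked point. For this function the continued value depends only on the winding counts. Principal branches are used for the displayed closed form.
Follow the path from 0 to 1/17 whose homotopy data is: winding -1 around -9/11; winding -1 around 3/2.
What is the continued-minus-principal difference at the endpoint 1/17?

The rational part is single-valued and drops out of the difference; each branch term changes only by its own monodromy.
(-1/3)*sqrt(1 - θ/(-9/11)): winding -1 is odd, the square root flips sign, contributing -2*(-1/3)*sqrt(1 - (1/17)/(-9/11)) = -2*(-1/3)*sqrt(164/153) = (4/153)*sqrt(697).
(5/2)*log(1 - θ/(3/2)): each positive loop around 3/2 adds 2*pi*i to the log, so winding -1 contributes (5/2)*(-1)*2*pi*i = -(5)*pi*i.
Summing the contributions at θ = 1/17 gives ((4/153)*sqrt(697)) - ((5)*pi)*i.

Continued minus principal equals ((4/153)*sqrt(697)) - ((5)*pi)*i.


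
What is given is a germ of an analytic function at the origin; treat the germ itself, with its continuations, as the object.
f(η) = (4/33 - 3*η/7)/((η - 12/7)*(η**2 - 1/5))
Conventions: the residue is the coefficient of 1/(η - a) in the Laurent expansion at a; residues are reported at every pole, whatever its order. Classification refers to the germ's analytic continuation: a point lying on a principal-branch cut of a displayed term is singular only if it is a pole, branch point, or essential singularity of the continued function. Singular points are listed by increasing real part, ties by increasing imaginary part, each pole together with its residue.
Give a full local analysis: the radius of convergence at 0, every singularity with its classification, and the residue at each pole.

Denominator factor (η**2 - 1/5): discriminant 4/5, real irrational roots (1/5)*sqrt(5) and -(1/5)*sqrt(5); poles of order 1, moduli (1/5)*sqrt(5) and (1/5)*sqrt(5).
Denominator factor (η - 12/7): pole of order 1 at 12/7, modulus 12/7.
The radius of convergence is the smallest modulus among the singular points: (1/5)*sqrt(5).
The factor η**2 - 1/5 splits as (η - a)(η - a') with a = -(1/5)*sqrt(5), a' = (1/5)*sqrt(5). At the order-1 pole a set g(η) = (η - a)*f(η) = [(4/33 - 3*η/7)/(η - 12/7)] / (η - a').
Simple pole: residue = g(a) at a = -(1/5)*sqrt(5), which is 2480/22143 + (329/14762)*sqrt(5).
The factor η**2 - 1/5 splits as (η - a)(η - a') with a = (1/5)*sqrt(5), a' = -(1/5)*sqrt(5). At the order-1 pole a set g(η) = (η - a)*f(η) = [(4/33 - 3*η/7)/(η - 12/7)] / (η - a').
Simple pole: residue = g(a) at a = (1/5)*sqrt(5), which is 2480/22143 - (329/14762)*sqrt(5).
At the order-1 pole 12/7 set g(η) = (η - (12/7))*f(η) = (4/33 - 3*η/7)/(η**2 - 1/5).
Simple pole: residue = g(a) at a = 12/7, which is -4960/22143.
List the singular points by increasing real part (a conjugate pair: the negative imaginary part first).

Radius of convergence at 0: (1/5)*sqrt(5).
At -(1/5)*sqrt(5): a pole of order 1; residue 2480/22143 + (329/14762)*sqrt(5).
At (1/5)*sqrt(5): a pole of order 1; residue 2480/22143 - (329/14762)*sqrt(5).
At 12/7: a pole of order 1; residue -4960/22143.


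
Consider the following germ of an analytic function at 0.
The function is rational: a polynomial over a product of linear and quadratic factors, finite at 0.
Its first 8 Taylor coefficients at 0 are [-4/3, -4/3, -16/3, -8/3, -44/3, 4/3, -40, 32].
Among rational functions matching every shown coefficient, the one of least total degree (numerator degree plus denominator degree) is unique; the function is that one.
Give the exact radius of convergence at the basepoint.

No rational of total degree below 4 reproduces all 8 coefficients; solving the [0/4] Pade equations on them gives f(γ) = 2/(3*(γ - 1)**3*(γ + 1/2)), whose expansion matches every shown term.
Denominator factor (γ + 1/2): pole of order 1 at -1/2, modulus 1/2.
Denominator factor (γ - 1)^3: pole of order 3 at 1, modulus 1.
The radius of convergence is the smallest modulus among the singular points: 1/2.

The radius of convergence is 1/2.


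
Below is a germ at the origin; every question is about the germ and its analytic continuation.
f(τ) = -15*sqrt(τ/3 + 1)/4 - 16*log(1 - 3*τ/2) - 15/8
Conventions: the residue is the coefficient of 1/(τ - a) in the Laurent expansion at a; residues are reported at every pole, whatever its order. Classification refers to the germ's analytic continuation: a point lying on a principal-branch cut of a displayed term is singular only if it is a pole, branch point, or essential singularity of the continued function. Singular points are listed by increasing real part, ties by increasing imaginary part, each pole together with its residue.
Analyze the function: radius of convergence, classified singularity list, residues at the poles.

Branch term (-15/4)*sqrt(1 - τ/(-3)): its argument vanishes at τ = -3, a square-root branch point, modulus 3.
Branch term (-16)*log(1 - τ/(2/3)): its argument vanishes at τ = 2/3, a logarithmic branch point, modulus 2/3.
The radius of convergence is the smallest modulus among the singular points: 2/3.
List the singular points by increasing real part (a conjugate pair: the negative imaginary part first).

Radius of convergence at 0: 2/3.
At -3: an algebraic (square-root) branch point.
At 2/3: a logarithmic branch point.


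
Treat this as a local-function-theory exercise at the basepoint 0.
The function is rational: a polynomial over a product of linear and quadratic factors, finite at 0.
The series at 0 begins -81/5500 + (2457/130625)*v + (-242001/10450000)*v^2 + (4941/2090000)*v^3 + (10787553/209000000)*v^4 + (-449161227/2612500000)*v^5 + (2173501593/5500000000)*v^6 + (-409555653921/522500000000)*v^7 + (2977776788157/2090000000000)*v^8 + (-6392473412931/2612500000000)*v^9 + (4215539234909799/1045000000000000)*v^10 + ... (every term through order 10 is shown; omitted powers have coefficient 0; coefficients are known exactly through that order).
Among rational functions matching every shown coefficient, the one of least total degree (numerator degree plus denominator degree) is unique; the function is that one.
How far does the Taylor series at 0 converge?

No rational of total degree below 9 reproduces all 11 coefficients; solving the [1/8] Pade equations on them gives f(v) = (11*v/19 + 3/11)/((v + 2)**2*(v**2 - 4*v/3 - 5/3)**3), whose expansion matches every shown term.
Denominator factor (v + 2)^2: pole of order 2 at -2, modulus 2.
Denominator factor (v**2 - 4*v/3 - 5/3)^3: discriminant 76/9, real irrational roots 2/3 + (1/3)*sqrt(19) and 2/3 - (1/3)*sqrt(19); poles of order 3, moduli 2/3 + (1/3)*sqrt(19) and -2/3 + (1/3)*sqrt(19).
The radius of convergence is the smallest modulus among the singular points: -2/3 + (1/3)*sqrt(19).

The radius of convergence is -2/3 + (1/3)*sqrt(19).


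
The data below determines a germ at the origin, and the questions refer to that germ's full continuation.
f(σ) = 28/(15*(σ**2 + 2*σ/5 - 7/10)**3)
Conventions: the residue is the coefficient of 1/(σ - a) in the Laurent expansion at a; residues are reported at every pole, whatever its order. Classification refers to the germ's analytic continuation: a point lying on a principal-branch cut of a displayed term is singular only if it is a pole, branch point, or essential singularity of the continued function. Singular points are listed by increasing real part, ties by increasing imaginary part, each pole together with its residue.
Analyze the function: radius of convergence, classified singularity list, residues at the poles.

Denominator factor (σ**2 + 2*σ/5 - 7/10)^3: discriminant 74/25, real irrational roots -1/5 + (1/10)*sqrt(74) and -1/5 - (1/10)*sqrt(74); poles of order 3, moduli -1/5 + (1/10)*sqrt(74) and 1/5 + (1/10)*sqrt(74).
The radius of convergence is the smallest modulus among the singular points: -1/5 + (1/10)*sqrt(74).
The factor σ**2 + 2*σ/5 - 7/10 splits as (σ - a)(σ - a') with a = -1/5 - (1/10)*sqrt(74), a' = -1/5 + (1/10)*sqrt(74). At the order-3 pole a set g(σ) = (σ - a)^3*f(σ) = [28/15] / (σ - a')^3.
Order-3 pole: residue = g''(a)/2; g''(-1/5 - (1/10)*sqrt(74)) = -(8750/50653)*sqrt(74), so the residue is -(4375/50653)*sqrt(74).
The factor σ**2 + 2*σ/5 - 7/10 splits as (σ - a)(σ - a') with a = -1/5 + (1/10)*sqrt(74), a' = -1/5 - (1/10)*sqrt(74). At the order-3 pole a set g(σ) = (σ - a)^3*f(σ) = [28/15] / (σ - a')^3.
Order-3 pole: residue = g''(a)/2; g''(-1/5 + (1/10)*sqrt(74)) = (8750/50653)*sqrt(74), so the residue is (4375/50653)*sqrt(74).
List the singular points by increasing real part (a conjugate pair: the negative imaginary part first).

Radius of convergence at 0: -1/5 + (1/10)*sqrt(74).
At -1/5 - (1/10)*sqrt(74): a pole of order 3; residue -(4375/50653)*sqrt(74).
At -1/5 + (1/10)*sqrt(74): a pole of order 3; residue (4375/50653)*sqrt(74).


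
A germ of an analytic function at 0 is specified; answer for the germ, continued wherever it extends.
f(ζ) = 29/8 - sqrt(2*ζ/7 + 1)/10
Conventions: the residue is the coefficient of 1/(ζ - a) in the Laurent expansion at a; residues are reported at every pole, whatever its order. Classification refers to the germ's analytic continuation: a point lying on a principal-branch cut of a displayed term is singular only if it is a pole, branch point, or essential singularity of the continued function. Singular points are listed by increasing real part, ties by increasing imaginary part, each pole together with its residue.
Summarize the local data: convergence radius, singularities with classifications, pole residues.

Branch term (-1/10)*sqrt(1 - ζ/(-7/2)): its argument vanishes at ζ = -7/2, a square-root branch point, modulus 7/2.
The radius of convergence is the smallest modulus among the singular points: 7/2.

Radius of convergence at 0: 7/2.
At -7/2: an algebraic (square-root) branch point.


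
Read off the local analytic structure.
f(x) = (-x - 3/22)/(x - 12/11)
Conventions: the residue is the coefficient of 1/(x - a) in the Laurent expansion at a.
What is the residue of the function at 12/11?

The residue is -27/22.

At the order-1 pole 12/11 set g(x) = (x - (12/11))*f(x) = -x - 3/22.
Simple pole: residue = g(a) at a = 12/11, which is -27/22.


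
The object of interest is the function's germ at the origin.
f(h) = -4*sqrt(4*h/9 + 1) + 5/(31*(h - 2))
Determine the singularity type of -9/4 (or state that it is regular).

The term (-4)*sqrt(1 - h/(-9/4)) has argument 1 - -9/4/(-9/4) = 0 at -9/4: a square-root (algebraic, two-sheeted) branch point; the remaining terms are analytic or single-valued there.

The point is an algebraic (square-root) branch point.


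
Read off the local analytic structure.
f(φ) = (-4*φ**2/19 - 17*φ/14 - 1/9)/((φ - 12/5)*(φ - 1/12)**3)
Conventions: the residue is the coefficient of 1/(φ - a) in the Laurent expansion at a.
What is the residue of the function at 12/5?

The residue is -121750080/357187327.

At the order-1 pole 12/5 set g(φ) = (φ - (12/5))*f(φ) = (-4*φ**2/19 - 17*φ/14 - 1/9)/(φ - 1/12)**3.
Simple pole: residue = g(a) at a = 12/5, which is -121750080/357187327.


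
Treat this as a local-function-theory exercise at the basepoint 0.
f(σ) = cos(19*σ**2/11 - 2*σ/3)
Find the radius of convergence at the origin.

The factor cos(19*σ**2/11 - 2*σ/3) is entire and contributes no finite singular point.
The polynomial part has no poles.
No finite singular points: the Taylor series at 0 converges everywhere.

The radius of convergence is infinite.


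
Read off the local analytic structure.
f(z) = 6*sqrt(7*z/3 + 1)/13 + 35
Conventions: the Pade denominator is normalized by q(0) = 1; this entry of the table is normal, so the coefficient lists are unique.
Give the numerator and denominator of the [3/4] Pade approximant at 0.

The Pade approximant has numerator coefficients [461/13, 229189/1846, 8026151/66456, 11251429/398736]; denominator coefficients [1, 495/142, 17185/5112, 23471/30672, -343/122688].

Taylor coefficients needed (expand at 0): a_0 = 461/13, a_1 = 7/13, a_2 = -49/156, a_3 = 343/936, a_4 = -12005/22464, a_5 = 117649/134784, a_6 = -823543/539136, a_7 = 9058973/3234816.
Write the denominator as Q(z) = 1 + q1*z + q2*z^2 + q3*z^3 + q4*z^4. Requiring Q*f - P = O(z^8) with deg P <= 3 kills the coefficients of z^4..z^7 in Q*f:
  z^4: a_4 + q1*a_3 + q2*a_2 + q3*a_1 + q4*a_0 = 0, i.e. -12005/22464 + (343/936)*q1 + (-49/156)*q2 + (7/13)*q3 + (461/13)*q4 = 0.
  z^5: a_5 + q1*a_4 + q2*a_3 + q3*a_2 + q4*a_1 = 0, i.e. 117649/134784 + (-12005/22464)*q1 + (343/936)*q2 + (-49/156)*q3 + (7/13)*q4 = 0.
  z^6: a_6 + q1*a_5 + q2*a_4 + q3*a_3 + q4*a_2 = 0, i.e. -823543/539136 + (117649/134784)*q1 + (-12005/22464)*q2 + (343/936)*q3 + (-49/156)*q4 = 0.
  z^7: a_7 + q1*a_6 + q2*a_5 + q3*a_4 + q4*a_3 = 0, i.e. 9058973/3234816 + (-823543/539136)*q1 + (117649/134784)*q2 + (-12005/22464)*q3 + (343/936)*q4 = 0.
Solving this linear system: q1 = 495/142, q2 = 17185/5112, q3 = 23471/30672, q4 = -343/122688.
The numerator is Q*f truncated at degree 3: P0 = a_0 = 461/13; P1 = a_1 + q1*a_0 = 229189/1846; P2 = a_2 + q1*a_1 + q2*a_0 = 8026151/66456; P3 = a_3 + q1*a_2 + q2*a_1 + q3*a_0 = 11251429/398736.


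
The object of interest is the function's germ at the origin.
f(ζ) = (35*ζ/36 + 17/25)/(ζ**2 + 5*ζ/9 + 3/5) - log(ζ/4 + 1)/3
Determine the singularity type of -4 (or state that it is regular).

The term (-1/3)*log(1 - ζ/(-4)) has argument 1 - -4/(-4) = 0 at -4: a logarithmic (infinitely-sheeted) branch point; the remaining terms are analytic or single-valued there.

The point is a logarithmic branch point.


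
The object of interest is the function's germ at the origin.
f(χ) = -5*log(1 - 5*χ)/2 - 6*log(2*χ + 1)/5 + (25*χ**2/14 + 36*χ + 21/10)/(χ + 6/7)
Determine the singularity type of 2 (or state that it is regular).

The point is a regular point.

Denominator factors: χ + 6/7 = 20/7 at χ = 2 — none vanishes.
Branch term log(1 - χ/(1/5)): argument at 2 is -9, nonzero, so 2 is not its branch point (a point on a principal cut is still regular for the continued germ).
Branch term log(1 - χ/(-1/2)): argument at 2 is 5, nonzero, so 2 is not its branch point (a point on a principal cut is still regular for the continued germ).
So the germ continues analytically to 2.


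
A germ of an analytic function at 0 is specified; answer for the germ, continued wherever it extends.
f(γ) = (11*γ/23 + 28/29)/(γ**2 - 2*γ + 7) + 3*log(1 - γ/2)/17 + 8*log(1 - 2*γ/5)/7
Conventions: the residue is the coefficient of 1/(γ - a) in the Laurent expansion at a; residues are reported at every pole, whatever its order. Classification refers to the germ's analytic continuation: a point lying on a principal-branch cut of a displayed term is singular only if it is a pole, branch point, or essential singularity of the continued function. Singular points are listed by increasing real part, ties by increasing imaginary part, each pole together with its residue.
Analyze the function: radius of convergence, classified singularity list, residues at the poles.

Denominator factor (γ**2 - 2*γ + 7): discriminant -24, complex-conjugate roots (1) + (sqrt(6))*i and (1) - (sqrt(6))*i; poles of order 1, moduli sqrt(7) and sqrt(7).
Branch term (3/17)*log(1 - γ/(2)): its argument vanishes at γ = 2, a logarithmic branch point, modulus 2.
Branch term (8/7)*log(1 - γ/(5/2)): its argument vanishes at γ = 5/2, a logarithmic branch point, modulus 5/2.
The radius of convergence is the smallest modulus among the singular points: 2.
The branch terms are analytic at (1) - (sqrt(6))*i and contribute nothing to the residue; only the rational part matters.
The factor γ**2 - 2*γ + 7 splits as (γ - a)(γ - a') with a = (1) - (sqrt(6))*i, a' = (1) + (sqrt(6))*i. At the order-1 pole a set g(γ) = (γ - a)*(rational part) = [11*γ/23 + 28/29] / (γ - a').
Simple pole: residue = g(a) at a = (1) - (sqrt(6))*i, which is (11/46) + ((321/2668)*sqrt(6))*i.
The branch terms are analytic at (1) + (sqrt(6))*i and contribute nothing to the residue; only the rational part matters.
The factor γ**2 - 2*γ + 7 splits as (γ - a)(γ - a') with a = (1) + (sqrt(6))*i, a' = (1) - (sqrt(6))*i. At the order-1 pole a set g(γ) = (γ - a)*(rational part) = [11*γ/23 + 28/29] / (γ - a').
Simple pole: residue = g(a) at a = (1) + (sqrt(6))*i, which is (11/46) - ((321/2668)*sqrt(6))*i.
List the singular points by increasing real part (a conjugate pair: the negative imaginary part first).

Radius of convergence at 0: 2.
At (1) - (sqrt(6))*i: a pole of order 1; residue (11/46) + ((321/2668)*sqrt(6))*i.
At (1) + (sqrt(6))*i: a pole of order 1; residue (11/46) - ((321/2668)*sqrt(6))*i.
At 2: a logarithmic branch point.
At 5/2: a logarithmic branch point.


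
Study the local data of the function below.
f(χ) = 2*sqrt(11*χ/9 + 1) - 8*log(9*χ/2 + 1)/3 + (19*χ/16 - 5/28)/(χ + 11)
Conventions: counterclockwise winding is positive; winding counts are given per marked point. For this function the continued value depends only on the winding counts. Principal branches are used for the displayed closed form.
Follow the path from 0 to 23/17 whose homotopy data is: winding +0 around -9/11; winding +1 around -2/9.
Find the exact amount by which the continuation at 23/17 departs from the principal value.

The rational part is single-valued and drops out of the difference; each branch term changes only by its own monodromy.
(2)*sqrt(1 - χ/(-9/11)): winding +0 is even, the square root returns to the same sheet, contribution 0.
(-8/3)*log(1 - χ/(-2/9)): each positive loop around -2/9 adds 2*pi*i to the log, so winding +1 contributes (-8/3)*(1)*2*pi*i = -(16/3)*pi*i.
Summing the contributions at χ = 23/17 gives -(16/3)*pi*i.

Continued minus principal equals -(16/3)*pi*i.


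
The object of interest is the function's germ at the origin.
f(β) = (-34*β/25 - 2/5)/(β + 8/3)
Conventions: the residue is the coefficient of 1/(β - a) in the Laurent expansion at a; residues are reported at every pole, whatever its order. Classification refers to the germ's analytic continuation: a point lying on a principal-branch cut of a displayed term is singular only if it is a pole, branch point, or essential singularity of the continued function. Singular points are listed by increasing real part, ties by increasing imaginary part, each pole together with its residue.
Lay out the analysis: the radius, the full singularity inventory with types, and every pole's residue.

Radius of convergence at 0: 8/3.
At -8/3: a pole of order 1; residue 242/75.

Denominator factor (β + 8/3): pole of order 1 at -8/3, modulus 8/3.
The radius of convergence is the smallest modulus among the singular points: 8/3.
At the order-1 pole -8/3 set g(β) = (β - (-8/3))*f(β) = -34*β/25 - 2/5.
Simple pole: residue = g(a) at a = -8/3, which is 242/75.


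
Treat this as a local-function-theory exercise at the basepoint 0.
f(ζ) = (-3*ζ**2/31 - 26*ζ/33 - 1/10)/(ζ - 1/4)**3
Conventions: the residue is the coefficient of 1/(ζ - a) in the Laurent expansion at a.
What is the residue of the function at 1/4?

At the order-3 pole 1/4 set g(ζ) = (ζ - (1/4))^3*f(ζ) = -3*ζ**2/31 - 26*ζ/33 - 1/10.
Order-3 pole: residue = g''(a)/2; g''(1/4) = -6/31, so the residue is -3/31.

The residue is -3/31.


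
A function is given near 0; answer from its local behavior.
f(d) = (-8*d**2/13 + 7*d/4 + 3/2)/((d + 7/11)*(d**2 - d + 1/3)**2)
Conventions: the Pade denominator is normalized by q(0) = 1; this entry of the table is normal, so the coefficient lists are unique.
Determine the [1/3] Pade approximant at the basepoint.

Taylor coefficients needed (expand at 0): a_0 = 297/14, a_1 = 23265/196, a_2 = 7112457/17836, a_3 = 30790485/31213, a_4 = 827957097/436982.
Write the denominator as Q(d) = 1 + q1*d + q2*d^2 + q3*d^3. Requiring Q*f - P = O(d^5) with deg P <= 1 kills the coefficients of d^2..d^4 in Q*f:
  d^2: a_2 + q1*a_1 + q2*a_0 = 0, i.e. 7112457/17836 + (23265/196)*q1 + (297/14)*q2 = 0.
  d^3: a_3 + q1*a_2 + q2*a_1 + q3*a_0 = 0, i.e. 30790485/31213 + (7112457/17836)*q1 + (23265/196)*q2 + (297/14)*q3 = 0.
  d^4: a_4 + q1*a_3 + q2*a_2 + q3*a_1 = 0, i.e. 827957097/436982 + (30790485/31213)*q1 + (7112457/17836)*q2 + (23265/196)*q3 = 0.
Solving this linear system: q1 = -114973961/20245225, q2 = 52550521/4049045, q3 = -3254861933/263187925.
The numerator is Q*f truncated at degree 1: P0 = a_0 = 297/14; P1 = a_1 + q1*a_0 = -1870281/1051700.

The Pade approximant has numerator coefficients [297/14, -1870281/1051700]; denominator coefficients [1, -114973961/20245225, 52550521/4049045, -3254861933/263187925].


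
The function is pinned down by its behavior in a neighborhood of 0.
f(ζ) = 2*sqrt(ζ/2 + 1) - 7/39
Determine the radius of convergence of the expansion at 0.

The radius of convergence is 2.

Branch term (2)*sqrt(1 - ζ/(-2)): its argument vanishes at ζ = -2, a square-root branch point, modulus 2.
The radius of convergence is the smallest modulus among the singular points: 2.


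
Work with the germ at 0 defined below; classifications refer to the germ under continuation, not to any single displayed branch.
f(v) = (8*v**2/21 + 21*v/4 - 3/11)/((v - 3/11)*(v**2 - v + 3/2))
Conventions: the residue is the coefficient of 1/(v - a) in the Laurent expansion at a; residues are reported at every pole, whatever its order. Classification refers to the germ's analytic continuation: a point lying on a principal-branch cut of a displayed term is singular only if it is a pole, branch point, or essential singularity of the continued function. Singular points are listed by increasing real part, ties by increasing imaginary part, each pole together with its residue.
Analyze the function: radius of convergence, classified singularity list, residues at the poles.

Denominator factor (v - 3/11): pole of order 1 at 3/11, modulus 3/11.
Denominator factor (v**2 - v + 3/2): discriminant -5, complex-conjugate roots (1/2) + ((1/2)*sqrt(5))*i and (1/2) - ((1/2)*sqrt(5))*i; poles of order 1, moduli (1/2)*sqrt(6) and (1/2)*sqrt(6).
The radius of convergence is the smallest modulus among the singular points: 3/11.
At the order-1 pole 3/11 set g(v) = (v - (3/11))*f(v) = (8*v**2/21 + 21*v/4 - 3/11)/(v**2 - v + 3/2).
Simple pole: residue = g(a) at a = 3/11, which is 447/490.
The factor v**2 - v + 3/2 splits as (v - a)(v - a') with a = (1/2) - ((1/2)*sqrt(5))*i, a' = (1/2) + ((1/2)*sqrt(5))*i. At the order-1 pole a set g(v) = (v - a)*f(v) = [(8*v**2/21 + 21*v/4 - 3/11)/(v - 3/11)] / (v - a').
Simple pole: residue = g(a) at a = (1/2) - ((1/2)*sqrt(5))*i, which is (-781/2940) + ((1691/1470)*sqrt(5))*i.
The factor v**2 - v + 3/2 splits as (v - a)(v - a') with a = (1/2) + ((1/2)*sqrt(5))*i, a' = (1/2) - ((1/2)*sqrt(5))*i. At the order-1 pole a set g(v) = (v - a)*f(v) = [(8*v**2/21 + 21*v/4 - 3/11)/(v - 3/11)] / (v - a').
Simple pole: residue = g(a) at a = (1/2) + ((1/2)*sqrt(5))*i, which is (-781/2940) - ((1691/1470)*sqrt(5))*i.
List the singular points by increasing real part (a conjugate pair: the negative imaginary part first).

Radius of convergence at 0: 3/11.
At 3/11: a pole of order 1; residue 447/490.
At (1/2) - ((1/2)*sqrt(5))*i: a pole of order 1; residue (-781/2940) + ((1691/1470)*sqrt(5))*i.
At (1/2) + ((1/2)*sqrt(5))*i: a pole of order 1; residue (-781/2940) - ((1691/1470)*sqrt(5))*i.


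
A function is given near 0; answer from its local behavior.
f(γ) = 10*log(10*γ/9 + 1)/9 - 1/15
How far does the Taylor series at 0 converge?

The radius of convergence is 9/10.

Branch term (10/9)*log(1 - γ/(-9/10)): its argument vanishes at γ = -9/10, a logarithmic branch point, modulus 9/10.
The radius of convergence is the smallest modulus among the singular points: 9/10.


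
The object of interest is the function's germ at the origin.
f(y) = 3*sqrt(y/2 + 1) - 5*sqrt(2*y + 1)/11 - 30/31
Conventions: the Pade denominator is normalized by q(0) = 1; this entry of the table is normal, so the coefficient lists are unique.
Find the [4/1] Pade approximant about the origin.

Taylor coefficients needed (expand at 0): a_0 = 538/341, a_1 = 13/44, a_2 = 47/352, a_3 = -287/1408, a_4 = 6235/22528, a_5 = -35609/90112.
Write the denominator as Q(y) = 1 + q1*y. Requiring Q*f - P = O(y^6) with deg P <= 4 kills the coefficients of y^5..y^5 in Q*f:
  y^5: a_5 + q1*a_4 = 0, i.e. -35609/90112 + (6235/22528)*q1 = 0.
Solving this linear system: q1 = 35609/24940.
The numerator is Q*f truncated at degree 4: P0 = a_0 = 538/341; P1 = a_1 + q1*a_0 = 21670347/8504540; P2 = a_2 + q1*a_1 = 1218879/2194720; P3 = a_3 + q1*a_2 = -57911/4389440; P4 = a_4 + q1*a_3 = -2003907/140462080.

The Pade approximant has numerator coefficients [538/341, 21670347/8504540, 1218879/2194720, -57911/4389440, -2003907/140462080]; denominator coefficients [1, 35609/24940].


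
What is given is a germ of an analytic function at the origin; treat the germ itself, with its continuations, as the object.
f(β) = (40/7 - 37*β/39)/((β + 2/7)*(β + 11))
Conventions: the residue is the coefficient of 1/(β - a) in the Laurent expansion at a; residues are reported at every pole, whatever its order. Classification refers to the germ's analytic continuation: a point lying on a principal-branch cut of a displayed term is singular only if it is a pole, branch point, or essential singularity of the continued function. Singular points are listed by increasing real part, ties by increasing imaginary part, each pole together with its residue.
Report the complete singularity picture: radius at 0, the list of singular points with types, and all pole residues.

Denominator factor (β + 11): pole of order 1 at -11, modulus 11.
Denominator factor (β + 2/7): pole of order 1 at -2/7, modulus 2/7.
The radius of convergence is the smallest modulus among the singular points: 2/7.
At the order-1 pole -11 set g(β) = (β - (-11))*f(β) = (40/7 - 37*β/39)/(β + 2/7).
Simple pole: residue = g(a) at a = -11, which is -4409/2925.
At the order-1 pole -2/7 set g(β) = (β - (-2/7))*f(β) = (40/7 - 37*β/39)/(β + 11).
Simple pole: residue = g(a) at a = -2/7, which is 1634/2925.
List the singular points by increasing real part (a conjugate pair: the negative imaginary part first).

Radius of convergence at 0: 2/7.
At -11: a pole of order 1; residue -4409/2925.
At -2/7: a pole of order 1; residue 1634/2925.


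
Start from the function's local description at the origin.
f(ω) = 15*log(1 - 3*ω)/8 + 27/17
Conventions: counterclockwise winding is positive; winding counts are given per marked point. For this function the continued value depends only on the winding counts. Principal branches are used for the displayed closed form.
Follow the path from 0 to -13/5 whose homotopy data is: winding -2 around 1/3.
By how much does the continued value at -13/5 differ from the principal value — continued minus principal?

The rational part is single-valued and drops out of the difference; each branch term changes only by its own monodromy.
(15/8)*log(1 - ω/(1/3)): each positive loop around 1/3 adds 2*pi*i to the log, so winding -2 contributes (15/8)*(-2)*2*pi*i = -(15/2)*pi*i.
Summing the contributions at ω = -13/5 gives -(15/2)*pi*i.

Continued minus principal equals -(15/2)*pi*i.
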